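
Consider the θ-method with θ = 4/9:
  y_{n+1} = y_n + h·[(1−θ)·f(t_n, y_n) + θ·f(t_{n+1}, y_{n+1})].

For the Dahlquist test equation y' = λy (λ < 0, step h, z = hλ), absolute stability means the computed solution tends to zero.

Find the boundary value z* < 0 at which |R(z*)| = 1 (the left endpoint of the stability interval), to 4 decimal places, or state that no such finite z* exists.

On y'=λy, z=hλ:
  y_{n+1} = y_n + z·[5/9·y_n + 4/9·y_{n+1}] ⇒ (1 − 4/9z)y_{n+1} = (1 + 5/9z)y_n
  R(z) = (1 + 5/9z)/(1 − 4/9z).

Find x<0 with |R(x)|<1.
x=-1.67: |R|=0.0415
R=−1: 1+5/9x = −1+4/9x ⇒ -1/9x=2 ⇒ x=2/(-1/9)=-18.0000
Confirm numerically:
  x=-17.462: |R|=0.99318 <1
  x=-14.684: |R|=0.95105 <1
  x=-10.590: |R|=0.85572 <1
  x=-9.458: |R|=0.81760 <1
  x=-18.558: |R|=1.00670 >1
  x=-18.535: |R|=1.00643 >1
  x=-18.278: |R|=1.00339 >1
Interval (-18.0000, 0).

left endpoint -18.0000.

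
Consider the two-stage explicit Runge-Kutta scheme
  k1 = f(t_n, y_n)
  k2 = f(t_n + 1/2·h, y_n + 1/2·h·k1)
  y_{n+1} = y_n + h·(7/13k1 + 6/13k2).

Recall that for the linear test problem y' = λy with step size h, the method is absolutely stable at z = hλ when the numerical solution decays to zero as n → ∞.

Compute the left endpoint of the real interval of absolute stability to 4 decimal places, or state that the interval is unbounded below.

Set f=λy, z=hλ:
  k1=λy_n ⇒ h·k1=z·y_n;  k2=λ(1+1/2z)y_n ⇒ h·k2=z(1+1/2z)y_n
  y_{n+1}/y_n = 1 + 7/13z + 6/13z(1+1/2z) = 1 + z + 3/13z²
  so R(z) = 1 + z + 3/13z².

Need |R(x)|<1, x<0.
x=-0.95: |R|=0.2583
R=1: x+3/13x²=0 ⇒ x=−13/3=-4.3333; min R=1−1/(4·3/13)=-0.0833>−1
Confirm numerically:
  x=-2.526: |R|=0.05354 <1
  x=-2.295: |R|=0.07953 <1
  x=-2.047: |R|=0.08003 <1
  x=-1.794: |R|=0.05128 <1
  x=-4.883: |R|=1.61939 >1
  x=-4.702: |R|=1.40003 >1
Stable set (-4.3333, 0).

z* = -4.3333.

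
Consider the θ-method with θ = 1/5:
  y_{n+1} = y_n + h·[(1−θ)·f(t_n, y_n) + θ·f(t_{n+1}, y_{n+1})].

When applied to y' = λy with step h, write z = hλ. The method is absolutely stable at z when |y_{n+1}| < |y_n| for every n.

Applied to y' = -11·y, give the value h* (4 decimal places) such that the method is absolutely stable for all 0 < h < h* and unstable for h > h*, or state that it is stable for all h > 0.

On y'=λy, z=hλ:
  y_{n+1} = y_n + z·[4/5·y_n + 1/5·y_{n+1}] ⇒ (1 − 1/5z)y_{n+1} = (1 + 4/5z)y_n
  so R(z) = (1 + 4/5z)/(1 − 1/5z).

Solve |R(x)|<1 on ℝ⁻.
x=-0.89: |R|=0.2445
R=−1: 1+4/5x = −1+1/5x ⇒ -3/5x=2 ⇒ x=2/(-3/5)=-3.3333
Confirm numerically:
  x=-3.013: |R|=0.88007 <1
  x=-2.850: |R|=0.81529 <1
  x=-2.470: |R|=0.65328 <1
  x=-3.908: |R|=1.19353 >1
  x=-3.536: |R|=1.07123 >1
So |R|<1 on (-3.3333, 0).

(-3.3333,0); λ=-11 ⇒ h* = (10/3)/11 = 0.3030.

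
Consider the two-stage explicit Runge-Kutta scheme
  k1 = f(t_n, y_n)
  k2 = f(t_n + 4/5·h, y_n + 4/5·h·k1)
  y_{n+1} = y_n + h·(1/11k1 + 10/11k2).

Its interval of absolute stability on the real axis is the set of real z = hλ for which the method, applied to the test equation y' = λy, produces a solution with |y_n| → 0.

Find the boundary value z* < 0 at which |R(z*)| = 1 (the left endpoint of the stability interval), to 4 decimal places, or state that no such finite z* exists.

left endpoint -1.3750.

Test eqn y'=λy, z=hλ:
  k1=λy_n ⇒ h·k1=z·y_n;  k2=λ(1+4/5z)y_n ⇒ h·k2=z(1+4/5z)y_n
  y_{n+1}/y_n = 1 + 1/11z + 10/11z(1+4/5z) = 1 + z + 8/11z²
  so R(z) = 1 + z + 8/11z².

Find x<0 with |R(x)|<1.
x=-1.41: |R|=1.0359
R=1: x+8/11x²=0 ⇒ x=−11/8=-1.3750; min R=1−1/(4·8/11)=0.6562>−1
Confirm numerically:
  x=-1.251: |R|=0.88718 <1
  x=-1.089: |R|=0.77349 <1
  x=-0.871: |R|=0.68074 <1
  x=-0.741: |R|=0.65833 <1
  x=-1.603: |R|=1.26581 >1
  x=-1.473: |R|=1.10498 >1
  x=-1.469: |R|=1.10043 >1
Stable set (-1.3750, 0).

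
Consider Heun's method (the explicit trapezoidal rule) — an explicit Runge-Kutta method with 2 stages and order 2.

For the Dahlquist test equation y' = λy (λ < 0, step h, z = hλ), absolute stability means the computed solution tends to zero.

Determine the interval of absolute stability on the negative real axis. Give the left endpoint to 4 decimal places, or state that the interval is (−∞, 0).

(-2.0000, 0).

On y'=λy, z=hλ:
  order 2, 2-stage ⇒ R(z)=1+z+z^2/2
  (e.g. R(-0.66)=0.55780, |R|=0.55780)

Boundary: |R(x)|=1, x<0.
x=-0.66: |R|=0.5578
|R(-1.46)|=0.6058 |R(-1.07)|=0.5025 |R(-1.02)|=0.5002
Bisect:
  x_lo=-2.7884 |R|=2.0992  x_hi=-0.1636 |R|=0.8498
  mid=-1.47599 |R|=0.61328 →hi
  mid=-2.13219 |R|=1.14093 →lo
  mid=-1.80409 |R|=0.82328 →hi
  mid=-1.96814 |R|=0.96865 →hi
  mid=-2.05017 |R|=1.05142 →lo
  mid=-2.00915 |R|=1.00919 →lo
  mid=-1.98865 |R|=0.98871 →hi
  mid=-1.99890 |R|=0.99890 →hi
  mid=-2.00403 |R|=1.00403 →lo
  mid=-2.00146 |R|=1.00146 →lo
  ...
  [-2.00002,-1.99986] ⇒ x*=-2.0000
Interval (-2.0000, 0).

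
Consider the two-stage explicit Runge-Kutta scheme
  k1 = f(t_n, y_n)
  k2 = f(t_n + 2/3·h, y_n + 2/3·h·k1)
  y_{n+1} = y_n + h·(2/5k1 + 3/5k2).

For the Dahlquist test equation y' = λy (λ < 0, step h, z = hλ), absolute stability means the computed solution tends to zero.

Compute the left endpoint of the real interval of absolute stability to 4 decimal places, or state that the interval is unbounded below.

Test eqn y'=λy, z=hλ:
  k1=λy_n ⇒ h·k1=z·y_n;  k2=λ(1+2/3z)y_n ⇒ h·k2=z(1+2/3z)y_n
  y_{n+1}/y_n = 1 + 2/5z + 3/5z(1+2/3z) = 1 + z + 2/5z²
  so R(z) = 1 + z + 2/5z².

Solve |R(x)|<1 on ℝ⁻.
x=-1.03: |R|=0.3944
R=1: x+2/5x²=0 ⇒ x=−5/2=-2.5000; min R=1−1/(4·2/5)=0.3750>−1
Confirm numerically:
  x=-2.453: |R|=0.95388 <1
  x=-1.399: |R|=0.38388 <1
  x=-1.026: |R|=0.39507 <1
  x=-2.890: |R|=1.45084 >1
  x=-2.576: |R|=1.07831 >1
Interval (-2.5000, 0).

left endpoint -2.5000.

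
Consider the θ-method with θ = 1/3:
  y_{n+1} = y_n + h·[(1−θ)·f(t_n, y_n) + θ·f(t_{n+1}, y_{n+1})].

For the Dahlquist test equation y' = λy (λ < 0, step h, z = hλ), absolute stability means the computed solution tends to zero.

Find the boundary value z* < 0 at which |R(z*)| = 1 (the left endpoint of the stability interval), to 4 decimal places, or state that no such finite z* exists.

left endpoint -6.0000.

On y'=λy, z=hλ:
  y_{n+1} = y_n + z·[2/3·y_n + 1/3·y_{n+1}] ⇒ (1 − 1/3z)y_{n+1} = (1 + 2/3z)y_n
  Hence R(z) = (1 + 2/3z)/(1 − 1/3z).

Boundary: |R(x)|=1, x<0.
x=-0.41: |R|=0.6393
R=−1: 1+2/3x = −1+1/3x ⇒ -1/3x=2 ⇒ x=2/(-1/3)=-6.0000
Confirm numerically:
  x=-4.866: |R|=0.85584 <1
  x=-4.851: |R|=0.85365 <1
  x=-4.222: |R|=0.75381 <1
  x=-3.760: |R|=0.66864 <1
  x=-6.423: |R|=1.04489 >1
  x=-6.128: |R|=1.01402 >1
  x=-6.045: |R|=1.00498 >1
Stable set (-6.0000, 0).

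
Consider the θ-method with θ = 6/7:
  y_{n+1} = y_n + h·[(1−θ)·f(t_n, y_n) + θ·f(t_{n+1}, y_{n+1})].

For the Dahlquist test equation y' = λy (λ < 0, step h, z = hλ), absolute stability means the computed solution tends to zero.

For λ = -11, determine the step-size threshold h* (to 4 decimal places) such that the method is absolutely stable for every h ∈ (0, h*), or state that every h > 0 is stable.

unbounded; (−∞, 0). Any h>0 works for λ=-11.

With y'=λy (z=hλ):
  y_{n+1} = y_n + z·[1/7·y_n + 6/7·y_{n+1}] ⇒ (1 − 6/7z)y_{n+1} = (1 + 1/7z)y_n
  ⇒ R(z) = (1 + 1/7z)/(1 − 6/7z).

Boundary: |R(x)|=1, x<0.
x=-0.76: |R|=0.5398
x=-2: |R|=0.2632
x=-10: |R|=0.0448
x=-100: |R|=0.1532
θ=6/7≥1/2 ⇒ |1+1/7x|<|1−6/7x| ∀x<0 ⇒ interval (−∞,0).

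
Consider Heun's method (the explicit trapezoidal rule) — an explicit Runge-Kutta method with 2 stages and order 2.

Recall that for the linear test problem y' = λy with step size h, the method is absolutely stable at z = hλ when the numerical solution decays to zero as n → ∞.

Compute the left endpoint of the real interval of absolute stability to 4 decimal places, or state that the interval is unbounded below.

z* = -2.0000.

On y'=λy, z=hλ:
  order 2, 2-stage ⇒ R(z)=1+z+z^2/2
  (e.g. R(-0.91)=0.50405, |R|=0.50405)

Find x<0 with |R(x)|<1.
x=-0.91: |R|=0.5041
|R(-2.19)|=1.2080 |R(-1.91)|=0.9140 |R(-1.65)|=0.7112
Bisect:
  x_lo=-2.8274 |R|=2.1697  x_hi=-0.2186 |R|=0.8053
  mid=-1.52299 |R|=0.63676 →hi
  mid=-2.17520 |R|=1.19055 →lo
  mid=-1.84909 |R|=0.86048 →hi
  mid=-2.01215 |R|=1.01222 →lo
  mid=-1.93062 |R|=0.93303 →hi
  mid=-1.97139 |R|=0.97179 →hi
  mid=-1.99177 |R|=0.99180 →hi
  mid=-2.00196 |R|=1.00196 →lo
  ...
  [-2.00005,-1.99989] ⇒ x*=-2.0000
Stable set (-2.0000, 0).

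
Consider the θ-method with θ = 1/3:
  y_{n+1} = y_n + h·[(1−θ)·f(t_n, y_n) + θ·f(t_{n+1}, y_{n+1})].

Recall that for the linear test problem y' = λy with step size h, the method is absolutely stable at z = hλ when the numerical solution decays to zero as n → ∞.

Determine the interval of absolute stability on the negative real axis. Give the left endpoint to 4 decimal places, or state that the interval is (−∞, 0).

Test eqn y'=λy, z=hλ:
  y_{n+1} = y_n + z·[2/3·y_n + 1/3·y_{n+1}] ⇒ (1 − 1/3z)y_{n+1} = (1 + 2/3z)y_n
  ⇒ R(z) = (1 + 2/3z)/(1 − 1/3z).

Find x<0 with |R(x)|<1.
x=-1.62: |R|=0.0519
R=−1: 1+2/3x = −1+1/3x ⇒ -1/3x=2 ⇒ x=2/(-1/3)=-6.0000
Confirm numerically:
  x=-5.625: |R|=0.95652 <1
  x=-4.217: |R|=0.75294 <1
  x=-4.178: |R|=0.74617 <1
  x=-3.771: |R|=0.67080 <1
  x=-6.383: |R|=1.04082 >1
  x=-6.380: |R|=1.04051 >1
  x=-6.129: |R|=1.01413 >1
So |R|<1 on (-6.0000, 0).

(-6.0000, 0).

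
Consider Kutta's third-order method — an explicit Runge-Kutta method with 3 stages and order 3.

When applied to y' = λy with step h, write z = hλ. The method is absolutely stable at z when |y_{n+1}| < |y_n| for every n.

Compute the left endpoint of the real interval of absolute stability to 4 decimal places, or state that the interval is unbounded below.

z* = -2.5127.

With y'=λy (z=hλ):
  order 3, 3-stage ⇒ R(z)=1+z+z^2/2+z^3/6
  (e.g. R(-1.67)=-0.05179, |R|=0.05179)

Find x<0 with |R(x)|<1.
x=-1.67: |R|=0.0518
|R(-2.2)|=0.5547 |R(-1.36)|=0.1456 |R(-0.93)|=0.3684
Bisect:
  x_lo=-3.3179 |R|=2.9012  x_hi=-0.2541 |R|=0.7754
  mid=-1.78601 |R|=0.14061 →hi
  mid=-2.55197 |R|=1.06566 →lo
  mid=-2.16899 |R|=0.51741 →hi
  mid=-2.36048 |R|=0.76659 →hi
  mid=-2.45622 |R|=0.90945 →hi
  mid=-2.50409 |R|=0.98583 →hi
  mid=-2.52803 |R|=1.02531 →lo
  ...
  [-2.51288,-2.51270] ⇒ x*=-2.5127
Stable set (-2.5127, 0).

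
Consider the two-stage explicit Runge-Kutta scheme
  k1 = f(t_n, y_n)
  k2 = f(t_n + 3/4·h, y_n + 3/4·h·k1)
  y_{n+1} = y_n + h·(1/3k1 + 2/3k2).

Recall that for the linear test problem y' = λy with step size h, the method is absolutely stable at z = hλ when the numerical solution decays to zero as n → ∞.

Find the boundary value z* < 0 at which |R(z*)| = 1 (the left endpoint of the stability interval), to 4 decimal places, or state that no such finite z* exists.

Set f=λy, z=hλ:
  k1=λy_n ⇒ h·k1=z·y_n;  k2=λ(1+3/4z)y_n ⇒ h·k2=z(1+3/4z)y_n
  y_{n+1}/y_n = 1 + 1/3z + 2/3z(1+3/4z) = 1 + z + 1/2z²
  so R(z) = 1 + z + 1/2z².

Boundary: |R(x)|=1, x<0.
x=-0.45: |R|=0.6512
R=1: x+1/2x²=0 ⇒ x=−2=-2.0000; min R=1−1/(4·1/2)=0.5000>−1
Confirm numerically:
  x=-1.944: |R|=0.94557 <1
  x=-1.729: |R|=0.76572 <1
  x=-1.714: |R|=0.75490 <1
  x=-0.805: |R|=0.51901 <1
  x=-2.478: |R|=1.59224 >1
  x=-2.256: |R|=1.28877 >1
So |R|<1 on (-2.0000, 0).

z* = -2.0000.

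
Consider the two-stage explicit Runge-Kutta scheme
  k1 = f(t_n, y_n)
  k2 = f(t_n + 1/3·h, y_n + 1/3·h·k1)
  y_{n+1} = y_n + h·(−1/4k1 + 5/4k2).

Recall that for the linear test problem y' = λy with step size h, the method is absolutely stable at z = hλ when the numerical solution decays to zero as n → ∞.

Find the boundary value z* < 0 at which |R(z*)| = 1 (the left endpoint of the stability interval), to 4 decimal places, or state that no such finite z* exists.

With y'=λy (z=hλ):
  k1=λy_n ⇒ h·k1=z·y_n;  k2=λ(1+1/3z)y_n ⇒ h·k2=z(1+1/3z)y_n
  y_{n+1}/y_n = 1 − 1/4z + 5/4z(1+1/3z) = 1 + z + 5/12z²
  R(z) = 1 + z + 5/12z².

Need |R(x)|<1, x<0.
x=-0.67: |R|=0.5170
R=1: x+5/12x²=0 ⇒ x=−12/5=-2.4000; min R=1−1/(4·5/12)=0.4000>−1
Confirm numerically:
  x=-2.188: |R|=0.80673 <1
  x=-2.076: |R|=0.71974 <1
  x=-1.219: |R|=0.40015 <1
  x=-2.739: |R|=1.38688 >1
  x=-2.487: |R|=1.09015 >1
So |R|<1 on (-2.4000, 0).

left endpoint -2.4000.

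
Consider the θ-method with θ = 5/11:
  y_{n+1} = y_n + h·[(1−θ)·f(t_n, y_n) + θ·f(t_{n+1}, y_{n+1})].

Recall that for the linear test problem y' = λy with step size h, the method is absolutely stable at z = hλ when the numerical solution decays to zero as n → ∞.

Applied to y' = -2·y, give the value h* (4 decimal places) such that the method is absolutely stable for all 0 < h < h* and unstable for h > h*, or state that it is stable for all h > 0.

(-22.0000,0); λ=-2 ⇒ h* = (22)/2 = 11.0000.

Test eqn y'=λy, z=hλ:
  y_{n+1} = y_n + z·[6/11·y_n + 5/11·y_{n+1}] ⇒ (1 − 5/11z)y_{n+1} = (1 + 6/11z)y_n
  R(z) = (1 + 6/11z)/(1 − 5/11z).

Solve |R(x)|<1 on ℝ⁻.
x=-1.4: |R|=0.1444
R=−1: 1+6/11x = −1+5/11x ⇒ -1/11x=2 ⇒ x=2/(-1/11)=-22.0000
Confirm numerically:
  x=-15.600: |R|=0.92809 <1
  x=-13.702: |R|=0.89564 <1
  x=-11.430: |R|=0.84490 <1
  x=-22.452: |R|=1.00367 >1
  x=-22.060: |R|=1.00049 >1
So |R|<1 on (-22.0000, 0).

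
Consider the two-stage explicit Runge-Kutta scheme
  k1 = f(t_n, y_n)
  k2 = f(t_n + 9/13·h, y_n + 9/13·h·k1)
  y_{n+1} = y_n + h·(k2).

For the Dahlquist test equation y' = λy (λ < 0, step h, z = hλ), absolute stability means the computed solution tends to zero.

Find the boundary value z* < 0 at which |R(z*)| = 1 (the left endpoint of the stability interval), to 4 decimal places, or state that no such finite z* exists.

Test eqn y'=λy, z=hλ:
  k1=λy_n ⇒ h·k1=z·y_n;  k2=λ(1+9/13z)y_n ⇒ h·k2=z(1+9/13z)y_n
  y_{n+1}/y_n = 1 + z(1+9/13z) = 1 + z + 9/13z²
  Hence R(z) = 1 + z + 9/13z².

Find x<0 with |R(x)|<1.
x=-1.8: |R|=1.4431
R=1: x+9/13x²=0 ⇒ x=−13/9=-1.4444; min R=1−1/(4·9/13)=0.6389>−1
Confirm numerically:
  x=-1.232: |R|=0.81880 <1
  x=-1.186: |R|=0.78780 <1
  x=-0.769: |R|=0.64040 <1
  x=-2.040: |R|=1.84111 >1
  x=-1.804: |R|=1.44906 >1
  x=-1.617: |R|=1.19317 >1
Interval (-1.4444, 0).

z* = -1.4444.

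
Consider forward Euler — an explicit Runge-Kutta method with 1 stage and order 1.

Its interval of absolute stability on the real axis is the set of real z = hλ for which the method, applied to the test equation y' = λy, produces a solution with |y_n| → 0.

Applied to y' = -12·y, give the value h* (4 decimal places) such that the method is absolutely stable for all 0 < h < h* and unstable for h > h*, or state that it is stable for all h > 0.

(-2.0000,0); λ=-12 ⇒ h* = 0.1667.

With y'=λy (z=hλ):
  order 1, 1-stage ⇒ R(z)=1+z
  (e.g. R(-0.92)=0.08000, |R|=0.08000)

Solve |R(x)|<1 on ℝ⁻.
x=-0.92: |R|=0.0800
|R(-1.7)|=0.7000 |R(-1.19)|=0.1900 |R(-0.71)|=0.2900
Bisect:
  x_lo=-2.3542 |R|=1.3542  x_hi=-0.2312 |R|=0.7688
  mid=-1.29273 |R|=0.29273 →hi
  mid=-1.82347 |R|=0.82347 →hi
  mid=-2.08884 |R|=1.08884 →lo
  mid=-1.95616 |R|=0.95616 →hi
  mid=-2.02250 |R|=1.02250 →lo
  mid=-1.98933 |R|=0.98933 →hi
  mid=-2.00591 |R|=1.00591 →lo
  mid=-1.99762 |R|=0.99762 →hi
  ...
  [-2.00008,-1.99995] ⇒ x*=-2.0000
Interval (-2.0000, 0).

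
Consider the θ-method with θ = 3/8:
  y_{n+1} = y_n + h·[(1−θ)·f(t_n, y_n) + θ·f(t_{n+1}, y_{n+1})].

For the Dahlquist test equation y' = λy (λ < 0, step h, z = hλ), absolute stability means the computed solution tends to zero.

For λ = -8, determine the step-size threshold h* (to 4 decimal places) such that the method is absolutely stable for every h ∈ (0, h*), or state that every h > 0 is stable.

With y'=λy (z=hλ):
  y_{n+1} = y_n + z·[5/8·y_n + 3/8·y_{n+1}] ⇒ (1 − 3/8z)y_{n+1} = (1 + 5/8z)y_n
  ⇒ R(z) = (1 + 5/8z)/(1 − 3/8z).

Need |R(x)|<1, x<0.
x=-1.76: |R|=0.0602
R=−1: 1+5/8x = −1+3/8x ⇒ -1/4x=2 ⇒ x=2/(-1/4)=-8.0000
Confirm numerically:
  x=-5.894: |R|=0.83599 <1
  x=-4.706: |R|=0.70214 <1
  x=-3.524: |R|=0.51798 <1
  x=-8.328: |R|=1.01989 >1
  x=-8.297: |R|=1.01806 >1
Interval (-8.0000, 0).

(-8.0000,0); λ=-8 ⇒ h* = (8)/8 = 1.0000.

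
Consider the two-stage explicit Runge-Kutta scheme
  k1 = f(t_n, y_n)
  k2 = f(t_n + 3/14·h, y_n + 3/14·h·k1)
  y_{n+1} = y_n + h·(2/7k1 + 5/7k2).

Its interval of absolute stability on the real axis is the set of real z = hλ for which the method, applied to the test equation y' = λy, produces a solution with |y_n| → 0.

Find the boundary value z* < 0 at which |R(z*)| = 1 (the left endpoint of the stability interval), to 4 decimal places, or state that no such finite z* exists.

left endpoint -6.5333.

Test eqn y'=λy, z=hλ:
  k1=λy_n ⇒ h·k1=z·y_n;  k2=λ(1+3/14z)y_n ⇒ h·k2=z(1+3/14z)y_n
  y_{n+1}/y_n = 1 + 2/7z + 5/7z(1+3/14z) = 1 + z + 15/98z²
  Hence R(z) = 1 + z + 15/98z².

Boundary: |R(x)|=1, x<0.
x=-1.42: |R|=0.1114
R=1: x+15/98x²=0 ⇒ x=−98/15=-6.5333; min R=1−1/(4·15/98)=-0.6333>−1
Confirm numerically:
  x=-5.508: |R|=0.13558 <1
  x=-4.424: |R|=0.42832 <1
  x=-2.683: |R|=0.58119 <1
  x=-6.765: |R|=1.23988 >1
  x=-6.618: |R|=1.08576 >1
So |R|<1 on (-6.5333, 0).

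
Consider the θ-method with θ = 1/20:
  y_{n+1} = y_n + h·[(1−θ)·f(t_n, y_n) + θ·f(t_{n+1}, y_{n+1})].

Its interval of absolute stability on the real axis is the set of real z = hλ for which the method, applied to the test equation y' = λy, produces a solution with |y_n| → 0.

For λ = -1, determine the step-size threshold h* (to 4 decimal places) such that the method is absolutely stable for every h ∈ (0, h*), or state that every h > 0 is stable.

Set f=λy, z=hλ:
  y_{n+1} = y_n + z·[19/20·y_n + 1/20·y_{n+1}] ⇒ (1 − 1/20z)y_{n+1} = (1 + 19/20z)y_n
  ⇒ R(z) = (1 + 19/20z)/(1 − 1/20z).

Boundary: |R(x)|=1, x<0.
x=-0.42: |R|=0.5886
R=−1: 1+19/20x = −1+1/20x ⇒ -9/10x=2 ⇒ x=2/(-9/10)=-2.2222
Confirm numerically:
  x=-1.818: |R|=0.66651 <1
  x=-1.664: |R|=0.53619 <1
  x=-1.085: |R|=0.02917 <1
  x=-1.033: |R|=0.01773 <1
  x=-2.762: |R|=1.42685 >1
  x=-2.357: |R|=1.10851 >1
So |R|<1 on (-2.2222, 0).

(-2.2222,0); λ=-1 ⇒ h* = (20/9)/1 = 2.2222.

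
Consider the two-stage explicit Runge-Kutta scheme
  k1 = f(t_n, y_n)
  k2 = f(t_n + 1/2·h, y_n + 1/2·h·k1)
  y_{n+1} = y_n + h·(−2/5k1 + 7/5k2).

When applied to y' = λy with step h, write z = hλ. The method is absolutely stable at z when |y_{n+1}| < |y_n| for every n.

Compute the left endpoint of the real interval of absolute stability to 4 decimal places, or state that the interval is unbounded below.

z* = -1.4286.

With y'=λy (z=hλ):
  k1=λy_n ⇒ h·k1=z·y_n;  k2=λ(1+1/2z)y_n ⇒ h·k2=z(1+1/2z)y_n
  y_{n+1}/y_n = 1 − 2/5z + 7/5z(1+1/2z) = 1 + z + 7/10z²
  so R(z) = 1 + z + 7/10z².

Solve |R(x)|<1 on ℝ⁻.
x=-0.51: |R|=0.6721
R=1: x+7/10x²=0 ⇒ x=−10/7=-1.4286; min R=1−1/(4·7/10)=0.6429>−1
Confirm numerically:
  x=-1.351: |R|=0.92664 <1
  x=-1.126: |R|=0.76151 <1
  x=-0.830: |R|=0.65223 <1
  x=-1.820: |R|=1.49868 >1
  x=-1.567: |R|=1.15184 >1
  x=-1.566: |R|=1.15065 >1
Interval (-1.4286, 0).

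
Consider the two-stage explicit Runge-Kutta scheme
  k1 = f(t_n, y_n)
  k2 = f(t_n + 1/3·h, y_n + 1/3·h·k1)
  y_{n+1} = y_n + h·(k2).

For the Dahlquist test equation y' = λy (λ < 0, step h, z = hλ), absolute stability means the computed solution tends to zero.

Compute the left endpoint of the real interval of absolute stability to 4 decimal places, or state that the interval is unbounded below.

left endpoint -3.0000.

With y'=λy (z=hλ):
  k1=λy_n ⇒ h·k1=z·y_n;  k2=λ(1+1/3z)y_n ⇒ h·k2=z(1+1/3z)y_n
  y_{n+1}/y_n = 1 + z(1+1/3z) = 1 + z + 1/3z²
  R(z) = 1 + z + 1/3z².

Find x<0 with |R(x)|<1.
x=-0.73: |R|=0.4476
R=1: x+1/3x²=0 ⇒ x=−3=-3.0000; min R=1−1/(4·1/3)=0.2500>−1
Confirm numerically:
  x=-2.322: |R|=0.47523 <1
  x=-1.579: |R|=0.25208 <1
  x=-1.500: |R|=0.25000 <1
  x=-1.351: |R|=0.25740 <1
  x=-3.424: |R|=1.48393 >1
  x=-3.236: |R|=1.25457 >1
Interval (-3.0000, 0).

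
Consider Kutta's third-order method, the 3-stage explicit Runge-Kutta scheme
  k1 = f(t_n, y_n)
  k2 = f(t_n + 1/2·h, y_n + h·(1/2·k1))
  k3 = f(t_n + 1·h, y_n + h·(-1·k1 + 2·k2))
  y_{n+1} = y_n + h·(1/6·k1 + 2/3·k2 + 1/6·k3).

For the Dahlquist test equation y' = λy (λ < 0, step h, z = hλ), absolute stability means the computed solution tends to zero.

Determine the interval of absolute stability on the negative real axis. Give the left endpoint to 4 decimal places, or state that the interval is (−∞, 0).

On y'=λy, z=hλ:
  order 3, 3-stage ⇒ R(z)=1+z+z^2/2+z^3/6
  (e.g. R(-1.79)=-0.14384, |R|=0.14384)

Solve |R(x)|<1 on ℝ⁻.
x=-1.79: |R|=0.1438
|R(-2.37)|=0.7802 |R(-1.69)|=0.0664 |R(-0.64)|=0.5211
Bisect:
  x_lo=-2.8718 |R|=1.6955  x_hi=-0.0575 |R|=0.9442
  mid=-1.46461 |R|=0.08431 →hi
  mid=-2.16819 |R|=0.51646 →hi
  mid=-2.51998 |R|=1.01193 →lo
  mid=-2.34408 |R|=0.74340 →hi
  mid=-2.43203 |R|=0.87213 →hi
  mid=-2.47601 |R|=0.94061 →hi
  mid=-2.49799 |R|=0.97591 →hi
  ...
  [-2.51276,-2.51259] ⇒ x*=-2.5127
Interval (-2.5127, 0).

(-2.5127, 0).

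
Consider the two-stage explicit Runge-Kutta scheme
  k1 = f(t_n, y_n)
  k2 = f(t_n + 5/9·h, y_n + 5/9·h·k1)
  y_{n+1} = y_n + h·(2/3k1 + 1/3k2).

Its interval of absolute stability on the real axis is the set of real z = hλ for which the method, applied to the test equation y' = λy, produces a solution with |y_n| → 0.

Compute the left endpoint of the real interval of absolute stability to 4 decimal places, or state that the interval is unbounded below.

z* = -5.4000.

Test eqn y'=λy, z=hλ:
  k1=λy_n ⇒ h·k1=z·y_n;  k2=λ(1+5/9z)y_n ⇒ h·k2=z(1+5/9z)y_n
  y_{n+1}/y_n = 1 + 2/3z + 1/3z(1+5/9z) = 1 + z + 5/27z²
  R(z) = 1 + z + 5/27z².

Boundary: |R(x)|=1, x<0.
x=-1.45: |R|=0.0606
R=1: x+5/27x²=0 ⇒ x=−27/5=-5.4000; min R=1−1/(4·5/27)=-0.3500>−1
Confirm numerically:
  x=-3.560: |R|=0.21304 <1
  x=-3.244: |R|=0.29520 <1
  x=-2.773: |R|=0.34901 <1
  x=-2.199: |R|=0.30352 <1
  x=-5.950: |R|=1.60602 >1
  x=-5.841: |R|=1.47701 >1
  x=-5.813: |R|=1.44459 >1
Interval (-5.4000, 0).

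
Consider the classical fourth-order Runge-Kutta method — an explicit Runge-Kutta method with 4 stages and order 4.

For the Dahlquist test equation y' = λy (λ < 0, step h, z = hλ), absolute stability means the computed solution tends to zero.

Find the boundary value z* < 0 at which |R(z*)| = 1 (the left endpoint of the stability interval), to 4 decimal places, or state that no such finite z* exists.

z* = -2.7853.

Set f=λy, z=hλ:
  order 4, 4-stage ⇒ R(z)=1+z+z^2/2+z^3/6+z^4/24
  (e.g. R(-1.5)=0.27344, |R|=0.27344)

Solve |R(x)|<1 on ℝ⁻.
x=-1.5: |R|=0.2734
|R(-2.55)|=0.6995 |R(-1.54)|=0.2714 |R(-0.55)|=0.5773
Bisect:
  x_lo=-3.5891 |R|=3.0601  x_hi=-0.1642 |R|=0.8486
  mid=-1.87664 |R|=0.29952 →hi
  mid=-2.73287 |R|=0.92379 →hi
  mid=-3.16098 |R|=1.73077 →lo
  mid=-2.94692 |R|=1.27232 →lo
  mid=-2.83990 |R|=1.08549 →lo
  mid=-2.78638 |R|=1.00164 →lo
  mid=-2.75963 |R|=0.96199 →hi
  ...
  [-2.78534,-2.78513] ⇒ x*=-2.7853
So |R|<1 on (-2.7853, 0).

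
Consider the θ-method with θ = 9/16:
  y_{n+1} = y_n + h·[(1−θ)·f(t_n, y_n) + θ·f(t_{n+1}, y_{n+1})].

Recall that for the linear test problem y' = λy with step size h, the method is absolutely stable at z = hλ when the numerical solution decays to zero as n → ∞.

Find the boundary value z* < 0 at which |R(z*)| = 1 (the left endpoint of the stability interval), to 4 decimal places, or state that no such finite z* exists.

unbounded; (−∞, 0).

Test eqn y'=λy, z=hλ:
  y_{n+1} = y_n + z·[7/16·y_n + 9/16·y_{n+1}] ⇒ (1 − 9/16z)y_{n+1} = (1 + 7/16z)y_n
  so R(z) = (1 + 7/16z)/(1 − 9/16z).

Boundary: |R(x)|=1, x<0.
x=-0.36: |R|=0.7006
x=-2: |R|=0.0588
x=-10: |R|=0.5094
x=-100: |R|=0.7467
θ=9/16≥1/2 ⇒ |1+7/16x|<|1−9/16x| ∀x<0 ⇒ stable on all of ℝ⁻.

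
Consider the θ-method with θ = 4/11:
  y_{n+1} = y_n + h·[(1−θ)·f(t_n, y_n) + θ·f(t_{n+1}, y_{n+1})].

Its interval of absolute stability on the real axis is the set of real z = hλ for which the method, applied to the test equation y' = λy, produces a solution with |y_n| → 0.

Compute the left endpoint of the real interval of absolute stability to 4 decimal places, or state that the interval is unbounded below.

Set f=λy, z=hλ:
  y_{n+1} = y_n + z·[7/11·y_n + 4/11·y_{n+1}] ⇒ (1 − 4/11z)y_{n+1} = (1 + 7/11z)y_n
  R(z) = (1 + 7/11z)/(1 − 4/11z).

Solve |R(x)|<1 on ℝ⁻.
x=-0.99: |R|=0.2721
R=−1: 1+7/11x = −1+4/11x ⇒ -3/11x=2 ⇒ x=2/(-3/11)=-7.3333
Confirm numerically:
  x=-6.362: |R|=0.92005 <1
  x=-5.710: |R|=0.85609 <1
  x=-5.096: |R|=0.78613 <1
  x=-4.324: |R|=0.68094 <1
  x=-7.686: |R|=1.02534 >1
  x=-7.623: |R|=1.02094 >1
Interval (-7.3333, 0).

left endpoint -7.3333.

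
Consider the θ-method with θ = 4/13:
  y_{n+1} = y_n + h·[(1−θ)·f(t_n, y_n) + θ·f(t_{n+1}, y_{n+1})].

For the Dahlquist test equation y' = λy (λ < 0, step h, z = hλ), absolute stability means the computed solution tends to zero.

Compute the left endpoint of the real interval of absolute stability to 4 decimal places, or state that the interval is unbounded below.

z* = -5.2000.

With y'=λy (z=hλ):
  y_{n+1} = y_n + z·[9/13·y_n + 4/13·y_{n+1}] ⇒ (1 − 4/13z)y_{n+1} = (1 + 9/13z)y_n
  R(z) = (1 + 9/13z)/(1 − 4/13z).

Need |R(x)|<1, x<0.
x=-0.5: |R|=0.5667
R=−1: 1+9/13x = −1+4/13x ⇒ -5/13x=2 ⇒ x=2/(-5/13)=-5.2000
Confirm numerically:
  x=-4.815: |R|=0.94033 <1
  x=-4.164: |R|=0.82533 <1
  x=-4.016: |R|=0.79631 <1
  x=-2.108: |R|=0.27865 <1
  x=-5.513: |R|=1.04465 >1
  x=-5.482: |R|=1.04037 >1
  x=-5.302: |R|=1.01491 >1
Interval (-5.2000, 0).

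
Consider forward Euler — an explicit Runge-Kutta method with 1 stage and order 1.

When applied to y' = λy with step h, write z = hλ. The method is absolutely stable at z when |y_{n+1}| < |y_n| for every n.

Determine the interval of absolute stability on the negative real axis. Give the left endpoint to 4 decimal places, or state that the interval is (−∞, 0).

On y'=λy, z=hλ:
  order 1, 1-stage ⇒ R(z)=1+z
  (e.g. R(-1.09)=-0.09000, |R|=0.09000)

Solve |R(x)|<1 on ℝ⁻.
x=-1.09: |R|=0.0900
|R(-1.05)|=0.0500 |R(-0.87)|=0.1300
Bisect:
  x_lo=-2.5986 |R|=1.5986  x_hi=-0.0777 |R|=0.9223
  mid=-1.33815 |R|=0.33815 →hi
  mid=-1.96838 |R|=0.96838 →hi
  mid=-2.28350 |R|=1.28350 →lo
  mid=-2.12594 |R|=1.12594 →lo
  mid=-2.04716 |R|=1.04716 →lo
  mid=-2.00777 |R|=1.00777 →lo
  mid=-1.98808 |R|=0.98808 →hi
  ...
  [-2.00008,-1.99993] ⇒ x*=-2.0000
Interval (-2.0000, 0).

(-2.0000, 0).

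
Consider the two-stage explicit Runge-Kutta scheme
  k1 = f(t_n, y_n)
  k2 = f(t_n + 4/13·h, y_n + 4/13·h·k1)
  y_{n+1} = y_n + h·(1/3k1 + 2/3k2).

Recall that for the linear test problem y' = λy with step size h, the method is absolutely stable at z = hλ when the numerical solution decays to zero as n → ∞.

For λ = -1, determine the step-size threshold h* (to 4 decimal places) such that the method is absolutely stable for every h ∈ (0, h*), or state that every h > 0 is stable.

With y'=λy (z=hλ):
  k1=λy_n ⇒ h·k1=z·y_n;  k2=λ(1+4/13z)y_n ⇒ h·k2=z(1+4/13z)y_n
  y_{n+1}/y_n = 1 + 1/3z + 2/3z(1+4/13z) = 1 + z + 8/39z²
  Hence R(z) = 1 + z + 8/39z².

Solve |R(x)|<1 on ℝ⁻.
x=-1.19: |R|=0.1005
R=1: x+8/39x²=0 ⇒ x=−39/8=-4.8750; min R=1−1/(4·8/39)=-0.2188>−1
Confirm numerically:
  x=-4.458: |R|=0.61867 <1
  x=-4.272: |R|=0.47159 <1
  x=-3.581: |R|=0.04947 <1
  x=-5.256: |R|=1.41078 >1
  x=-5.226: |R|=1.37627 >1
  x=-5.058: |R|=1.18987 >1
Interval (-4.8750, 0).

(-4.8750,0); λ=-1 ⇒ h* = (39/8)/1 = 4.8750.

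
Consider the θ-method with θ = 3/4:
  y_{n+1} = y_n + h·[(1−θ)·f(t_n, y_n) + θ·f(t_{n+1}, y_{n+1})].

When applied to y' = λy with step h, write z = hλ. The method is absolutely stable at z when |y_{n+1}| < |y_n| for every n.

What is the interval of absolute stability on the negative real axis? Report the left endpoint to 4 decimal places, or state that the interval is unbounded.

(−∞, 0) — no finite endpoint.

With y'=λy (z=hλ):
  y_{n+1} = y_n + z·[1/4·y_n + 3/4·y_{n+1}] ⇒ (1 − 3/4z)y_{n+1} = (1 + 1/4z)y_n
  so R(z) = (1 + 1/4z)/(1 − 3/4z).

Need |R(x)|<1, x<0.
x=-1.13: |R|=0.3884
x=-2: |R|=0.2000
x=-10: |R|=0.1765
x=-100: |R|=0.3158
θ=3/4≥1/2 ⇒ |1+1/4x|<|1−3/4x| ∀x<0 ⇒ stable on all of ℝ⁻.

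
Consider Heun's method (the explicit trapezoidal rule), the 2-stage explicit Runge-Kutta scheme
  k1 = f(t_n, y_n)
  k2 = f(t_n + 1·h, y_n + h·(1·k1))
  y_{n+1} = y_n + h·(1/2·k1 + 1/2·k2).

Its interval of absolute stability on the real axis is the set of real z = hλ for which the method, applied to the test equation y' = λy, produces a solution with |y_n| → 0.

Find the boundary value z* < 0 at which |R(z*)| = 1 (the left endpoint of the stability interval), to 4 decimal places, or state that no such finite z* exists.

On y'=λy, z=hλ:
  order 2, 2-stage ⇒ R(z)=1+z+z^2/2
  (e.g. R(-1.01)=0.50005, |R|=0.50005)

Find x<0 with |R(x)|<1.
x=-1.01: |R|=0.5000
|R(-2.03)|=1.0304 |R(-1.45)|=0.6013 |R(-0.65)|=0.5613
Bisect:
  x_lo=-2.7590 |R|=2.0471  x_hi=-0.2897 |R|=0.7523
  mid=-1.52435 |R|=0.63747 →hi
  mid=-2.14169 |R|=1.15173 →lo
  mid=-1.83302 |R|=0.84696 →hi
  mid=-1.98736 |R|=0.98744 →hi
  mid=-2.06453 |R|=1.06661 →lo
  mid=-2.02594 |R|=1.02628 →lo
  mid=-2.00665 |R|=1.00667 →lo
  mid=-1.99700 |R|=0.99701 →hi
  mid=-2.00183 |R|=1.00183 →lo
  ...
  [-2.00002,-1.99987] ⇒ x*=-2.0000
So |R|<1 on (-2.0000, 0).

z* = -2.0000.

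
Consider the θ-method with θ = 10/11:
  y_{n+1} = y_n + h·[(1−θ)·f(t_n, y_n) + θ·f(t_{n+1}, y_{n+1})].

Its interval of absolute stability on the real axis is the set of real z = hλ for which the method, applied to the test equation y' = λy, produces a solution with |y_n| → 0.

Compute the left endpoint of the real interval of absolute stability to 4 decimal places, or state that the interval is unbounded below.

(−∞, 0) — no finite endpoint.

Test eqn y'=λy, z=hλ:
  y_{n+1} = y_n + z·[1/11·y_n + 10/11·y_{n+1}] ⇒ (1 − 10/11z)y_{n+1} = (1 + 1/11z)y_n
  so R(z) = (1 + 1/11z)/(1 − 10/11z).

Need |R(x)|<1, x<0.
x=-0.37: |R|=0.7231
x=-2: |R|=0.2903
x=-10: |R|=0.0090
x=-100: |R|=0.0880
θ=10/11≥1/2 ⇒ |1+1/11x|<|1−10/11x| ∀x<0 ⇒ unbounded interval.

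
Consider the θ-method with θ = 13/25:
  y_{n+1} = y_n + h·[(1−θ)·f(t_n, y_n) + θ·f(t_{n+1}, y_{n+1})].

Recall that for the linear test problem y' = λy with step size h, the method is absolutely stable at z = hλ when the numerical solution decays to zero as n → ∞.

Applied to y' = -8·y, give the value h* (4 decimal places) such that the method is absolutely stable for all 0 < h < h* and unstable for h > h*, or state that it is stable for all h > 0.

With y'=λy (z=hλ):
  y_{n+1} = y_n + z·[12/25·y_n + 13/25·y_{n+1}] ⇒ (1 − 13/25z)y_{n+1} = (1 + 12/25z)y_n
  Hence R(z) = (1 + 12/25z)/(1 − 13/25z).

Find x<0 with |R(x)|<1.
x=-1.58: |R|=0.1326
x=-2: |R|=0.0196
x=-10: |R|=0.6129
x=-100: |R|=0.8868
θ=13/25≥1/2 ⇒ |1+12/25x|<|1−13/25x| ∀x<0 ⇒ interval (−∞,0).

unbounded; (−∞, 0). Any h>0 works for λ=-8.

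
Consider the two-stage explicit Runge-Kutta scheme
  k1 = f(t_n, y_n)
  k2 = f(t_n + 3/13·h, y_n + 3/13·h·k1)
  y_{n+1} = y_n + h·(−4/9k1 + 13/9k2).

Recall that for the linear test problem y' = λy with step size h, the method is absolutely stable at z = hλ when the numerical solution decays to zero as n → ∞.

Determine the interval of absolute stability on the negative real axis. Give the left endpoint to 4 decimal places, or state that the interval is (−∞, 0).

Test eqn y'=λy, z=hλ:
  k1=λy_n ⇒ h·k1=z·y_n;  k2=λ(1+3/13z)y_n ⇒ h·k2=z(1+3/13z)y_n
  y_{n+1}/y_n = 1 − 4/9z + 13/9z(1+3/13z) = 1 + z + 1/3z²
  R(z) = 1 + z + 1/3z².

Find x<0 with |R(x)|<1.
x=-1.54: |R|=0.2505
R=1: x+1/3x²=0 ⇒ x=−3=-3.0000; min R=1−1/(4·1/3)=0.2500>−1
Confirm numerically:
  x=-2.184: |R|=0.40595 <1
  x=-1.978: |R|=0.32616 <1
  x=-1.865: |R|=0.29441 <1
  x=-1.693: |R|=0.26242 <1
  x=-3.423: |R|=1.48264 >1
  x=-3.136: |R|=1.14217 >1
  x=-3.117: |R|=1.12156 >1
Stable set (-3.0000, 0).

(-3.0000, 0).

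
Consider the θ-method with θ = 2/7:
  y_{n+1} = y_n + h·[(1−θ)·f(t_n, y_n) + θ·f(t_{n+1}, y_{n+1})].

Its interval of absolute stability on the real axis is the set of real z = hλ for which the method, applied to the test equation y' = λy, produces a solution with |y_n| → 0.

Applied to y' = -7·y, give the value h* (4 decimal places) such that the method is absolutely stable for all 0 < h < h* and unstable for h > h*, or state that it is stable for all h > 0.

(-4.6667,0); λ=-7 ⇒ h* = (14/3)/7 = 0.6667.

On y'=λy, z=hλ:
  y_{n+1} = y_n + z·[5/7·y_n + 2/7·y_{n+1}] ⇒ (1 − 2/7z)y_{n+1} = (1 + 5/7z)y_n
  so R(z) = (1 + 5/7z)/(1 − 2/7z).

Boundary: |R(x)|=1, x<0.
x=-0.49: |R|=0.5702
R=−1: 1+5/7x = −1+2/7x ⇒ -3/7x=2 ⇒ x=2/(-3/7)=-4.6667
Confirm numerically:
  x=-4.636: |R|=0.99435 <1
  x=-4.047: |R|=0.87684 <1
  x=-3.590: |R|=0.77221 <1
  x=-1.915: |R|=0.23777 <1
  x=-4.887: |R|=1.03941 >1
  x=-4.821: |R|=1.02782 >1
So |R|<1 on (-4.6667, 0).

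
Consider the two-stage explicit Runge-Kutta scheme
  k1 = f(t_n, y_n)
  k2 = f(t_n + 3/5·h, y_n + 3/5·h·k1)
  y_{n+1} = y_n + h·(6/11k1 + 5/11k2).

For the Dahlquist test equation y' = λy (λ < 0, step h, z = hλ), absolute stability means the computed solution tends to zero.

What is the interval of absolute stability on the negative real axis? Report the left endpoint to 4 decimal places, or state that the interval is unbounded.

z∈(-3.6667,0).

On y'=λy, z=hλ:
  k1=λy_n ⇒ h·k1=z·y_n;  k2=λ(1+3/5z)y_n ⇒ h·k2=z(1+3/5z)y_n
  y_{n+1}/y_n = 1 + 6/11z + 5/11z(1+3/5z) = 1 + z + 3/11z²
  Hence R(z) = 1 + z + 3/11z².

Solve |R(x)|<1 on ℝ⁻.
x=-1: |R|=0.2727
R=1: x+3/11x²=0 ⇒ x=−11/3=-3.6667; min R=1−1/(4·3/11)=0.0833>−1
Confirm numerically:
  x=-3.188: |R|=0.58382 <1
  x=-3.006: |R|=0.45837 <1
  x=-1.902: |R|=0.08462 <1
  x=-1.624: |R|=0.09528 <1
  x=-4.264: |R|=1.69464 >1
  x=-3.798: |R|=1.13604 >1
Stable set (-3.6667, 0).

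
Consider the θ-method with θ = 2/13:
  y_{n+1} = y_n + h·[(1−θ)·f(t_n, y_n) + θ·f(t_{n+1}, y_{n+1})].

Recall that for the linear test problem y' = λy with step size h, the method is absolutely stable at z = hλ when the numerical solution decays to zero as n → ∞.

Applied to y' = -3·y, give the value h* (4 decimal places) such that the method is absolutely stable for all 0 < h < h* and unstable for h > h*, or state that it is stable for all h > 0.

(-2.8889,0); λ=-3 ⇒ h* = (26/9)/3 = 0.9630.

With y'=λy (z=hλ):
  y_{n+1} = y_n + z·[11/13·y_n + 2/13·y_{n+1}] ⇒ (1 − 2/13z)y_{n+1} = (1 + 11/13z)y_n
  Hence R(z) = (1 + 11/13z)/(1 − 2/13z).

Need |R(x)|<1, x<0.
x=-0.83: |R|=0.2640
R=−1: 1+11/13x = −1+2/13x ⇒ -9/13x=2 ⇒ x=2/(-9/13)=-2.8889
Confirm numerically:
  x=-1.440: |R|=0.17884 <1
  x=-1.176: |R|=0.00417 <1
  x=-1.164: |R|=0.01279 <1
  x=-3.061: |R|=1.08101 >1
  x=-2.994: |R|=1.04982 >1
Interval (-2.8889, 0).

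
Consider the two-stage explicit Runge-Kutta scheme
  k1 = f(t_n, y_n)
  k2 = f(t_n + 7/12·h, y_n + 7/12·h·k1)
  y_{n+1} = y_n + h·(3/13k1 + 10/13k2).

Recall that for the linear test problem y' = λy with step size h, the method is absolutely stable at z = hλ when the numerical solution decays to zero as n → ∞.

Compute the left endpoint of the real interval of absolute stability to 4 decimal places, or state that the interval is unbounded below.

Test eqn y'=λy, z=hλ:
  k1=λy_n ⇒ h·k1=z·y_n;  k2=λ(1+7/12z)y_n ⇒ h·k2=z(1+7/12z)y_n
  y_{n+1}/y_n = 1 + 3/13z + 10/13z(1+7/12z) = 1 + z + 35/78z²
  R(z) = 1 + z + 35/78z².

Need |R(x)|<1, x<0.
x=-0.31: |R|=0.7331
R=1: x+35/78x²=0 ⇒ x=−78/35=-2.2286; min R=1−1/(4·35/78)=0.4429>−1
Confirm numerically:
  x=-1.893: |R|=0.71496 <1
  x=-1.546: |R|=0.52649 <1
  x=-1.264: |R|=0.45291 <1
  x=-2.771: |R|=1.67445 >1
  x=-2.536: |R|=1.34984 >1
Interval (-2.2286, 0).

z* = -2.2286.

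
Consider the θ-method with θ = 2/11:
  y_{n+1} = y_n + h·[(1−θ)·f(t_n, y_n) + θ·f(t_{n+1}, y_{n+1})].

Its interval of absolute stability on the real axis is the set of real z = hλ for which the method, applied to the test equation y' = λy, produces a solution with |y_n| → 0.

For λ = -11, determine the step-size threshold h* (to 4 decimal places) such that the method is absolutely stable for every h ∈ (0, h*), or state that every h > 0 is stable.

With y'=λy (z=hλ):
  y_{n+1} = y_n + z·[9/11·y_n + 2/11·y_{n+1}] ⇒ (1 − 2/11z)y_{n+1} = (1 + 9/11z)y_n
  so R(z) = (1 + 9/11z)/(1 − 2/11z).

Solve |R(x)|<1 on ℝ⁻.
x=-1.57: |R|=0.2214
R=−1: 1+9/11x = −1+2/11x ⇒ -7/11x=2 ⇒ x=2/(-7/11)=-3.1429
Confirm numerically:
  x=-2.245: |R|=0.59425 <1
  x=-1.957: |R|=0.44341 <1
  x=-1.506: |R|=0.18227 <1
  x=-3.730: |R|=1.22264 >1
  x=-3.521: |R|=1.14671 >1
  x=-3.240: |R|=1.03890 >1
So |R|<1 on (-3.1429, 0).

(-3.1429,0); λ=-11 ⇒ h* = (22/7)/11 = 0.2857.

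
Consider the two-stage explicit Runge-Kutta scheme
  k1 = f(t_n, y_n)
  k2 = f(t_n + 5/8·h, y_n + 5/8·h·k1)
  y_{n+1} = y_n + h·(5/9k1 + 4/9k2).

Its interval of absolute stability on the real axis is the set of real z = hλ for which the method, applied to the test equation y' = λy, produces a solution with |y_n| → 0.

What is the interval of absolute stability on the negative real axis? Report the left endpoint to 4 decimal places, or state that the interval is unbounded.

z∈(-3.6000,0).

With y'=λy (z=hλ):
  k1=λy_n ⇒ h·k1=z·y_n;  k2=λ(1+5/8z)y_n ⇒ h·k2=z(1+5/8z)y_n
  y_{n+1}/y_n = 1 + 5/9z + 4/9z(1+5/8z) = 1 + z + 5/18z²
  Hence R(z) = 1 + z + 5/18z².

Boundary: |R(x)|=1, x<0.
x=-1.63: |R|=0.1080
R=1: x+5/18x²=0 ⇒ x=−18/5=-3.6000; min R=1−1/(4·5/18)=0.1000>−1
Confirm numerically:
  x=-3.383: |R|=0.79608 <1
  x=-2.871: |R|=0.41862 <1
  x=-2.391: |R|=0.19702 <1
  x=-2.131: |R|=0.13043 <1
  x=-4.190: |R|=1.68669 >1
  x=-4.020: |R|=1.46900 >1
So |R|<1 on (-3.6000, 0).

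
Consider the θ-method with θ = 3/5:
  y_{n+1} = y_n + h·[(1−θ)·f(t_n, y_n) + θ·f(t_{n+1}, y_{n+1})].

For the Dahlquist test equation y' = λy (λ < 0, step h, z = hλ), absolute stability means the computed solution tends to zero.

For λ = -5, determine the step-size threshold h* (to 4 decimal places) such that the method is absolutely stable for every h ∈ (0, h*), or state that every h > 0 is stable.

interval (−∞, 0). Any h>0 works for λ=-5.

Test eqn y'=λy, z=hλ:
  y_{n+1} = y_n + z·[2/5·y_n + 3/5·y_{n+1}] ⇒ (1 − 3/5z)y_{n+1} = (1 + 2/5z)y_n
  ⇒ R(z) = (1 + 2/5z)/(1 − 3/5z).

Find x<0 with |R(x)|<1.
x=-0.53: |R|=0.5979
x=-2: |R|=0.0909
x=-10: |R|=0.4286
x=-100: |R|=0.6393
θ=3/5≥1/2 ⇒ |1+2/5x|<|1−3/5x| ∀x<0 ⇒ interval (−∞,0).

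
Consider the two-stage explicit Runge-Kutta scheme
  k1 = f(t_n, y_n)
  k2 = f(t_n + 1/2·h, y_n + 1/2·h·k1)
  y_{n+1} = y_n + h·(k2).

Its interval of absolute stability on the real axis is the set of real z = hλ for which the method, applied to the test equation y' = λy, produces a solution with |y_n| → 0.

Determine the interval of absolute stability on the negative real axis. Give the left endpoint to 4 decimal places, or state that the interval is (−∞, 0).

Test eqn y'=λy, z=hλ:
  k1=λy_n ⇒ h·k1=z·y_n;  k2=λ(1+1/2z)y_n ⇒ h·k2=z(1+1/2z)y_n
  y_{n+1}/y_n = 1 + z(1+1/2z) = 1 + z + 1/2z²
  R(z) = 1 + z + 1/2z².

Need |R(x)|<1, x<0.
x=-0.45: |R|=0.6512
R=1: x+1/2x²=0 ⇒ x=−2=-2.0000; min R=1−1/(4·1/2)=0.5000>−1
Confirm numerically:
  x=-1.750: |R|=0.78125 <1
  x=-1.415: |R|=0.58611 <1
  x=-0.967: |R|=0.50054 <1
  x=-0.861: |R|=0.50966 <1
  x=-2.562: |R|=1.71992 >1
  x=-2.330: |R|=1.38445 >1
Interval (-2.0000, 0).

(-2.0000, 0).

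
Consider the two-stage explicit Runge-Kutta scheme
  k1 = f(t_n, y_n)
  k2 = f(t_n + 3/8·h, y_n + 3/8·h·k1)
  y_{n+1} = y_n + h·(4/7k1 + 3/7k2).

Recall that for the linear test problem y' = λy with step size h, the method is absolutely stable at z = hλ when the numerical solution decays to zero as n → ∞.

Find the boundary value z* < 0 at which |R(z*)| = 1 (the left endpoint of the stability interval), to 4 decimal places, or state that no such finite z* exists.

Set f=λy, z=hλ:
  k1=λy_n ⇒ h·k1=z·y_n;  k2=λ(1+3/8z)y_n ⇒ h·k2=z(1+3/8z)y_n
  y_{n+1}/y_n = 1 + 4/7z + 3/7z(1+3/8z) = 1 + z + 9/56z²
  ⇒ R(z) = 1 + z + 9/56z².

Find x<0 with |R(x)|<1.
x=-1.77: |R|=0.2665
R=1: x+9/56x²=0 ⇒ x=−56/9=-6.2222; min R=1−1/(4·9/56)=-0.5556>−1
Confirm numerically:
  x=-6.046: |R|=0.82877 <1
  x=-5.416: |R|=0.29824 <1
  x=-5.113: |R|=0.08852 <1
  x=-6.616: |R|=1.41870 >1
  x=-6.573: |R|=1.37055 >1
  x=-6.389: |R|=1.17125 >1
Stable set (-6.2222, 0).

z* = -6.2222.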